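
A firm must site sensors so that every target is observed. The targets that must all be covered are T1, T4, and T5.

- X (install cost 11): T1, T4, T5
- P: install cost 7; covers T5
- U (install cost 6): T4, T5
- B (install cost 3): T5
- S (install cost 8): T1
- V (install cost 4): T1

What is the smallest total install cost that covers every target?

Choose U and V: together they cover T1, T4, T5 — every target.
Total install cost: 6 + 4 = 10.
No cover costs less than 10.

10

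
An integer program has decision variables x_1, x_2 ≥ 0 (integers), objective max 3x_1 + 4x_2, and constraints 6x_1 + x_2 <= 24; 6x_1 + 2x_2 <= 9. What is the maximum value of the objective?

16

The continuous relaxation peaks at (0, 4.5) with value 18.00; rounding to a feasible lattice point costs some objective.
(x_1,x_2)=(0,4): 6·0+1·4=4≤24, 6·0+2·4=8≤9, objective 16.
(x_1,x_2)=(0,3): 6·0+1·3=3≤24, 6·0+2·3=6≤9, objective 12.
Maximum is 16 at (x_1,x_2)=(0,4).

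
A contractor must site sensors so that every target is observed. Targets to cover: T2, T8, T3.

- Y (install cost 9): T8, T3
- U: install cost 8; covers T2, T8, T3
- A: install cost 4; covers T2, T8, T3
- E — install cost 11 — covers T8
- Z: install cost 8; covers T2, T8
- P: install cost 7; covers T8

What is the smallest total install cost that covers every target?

4

A alone covers T2, T8, T3 — every target.
Total install cost: 4.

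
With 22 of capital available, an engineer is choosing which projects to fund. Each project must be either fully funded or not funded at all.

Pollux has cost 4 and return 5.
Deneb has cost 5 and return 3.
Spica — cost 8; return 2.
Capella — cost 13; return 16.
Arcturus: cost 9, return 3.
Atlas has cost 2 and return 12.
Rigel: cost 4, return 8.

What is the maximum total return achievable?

36

Allowing fractional choices, the relaxed optimum would be about 39.8, but projects are indivisible.
Capella + Atlas + Rigel: cost 13 + 2 + 4 = 19 ≤ 22, return 16 + 12 + 8 = 36.
Deneb + Capella + Atlas: cost 5 + 13 + 2 = 20 ≤ 22, return 3 + 16 + 12 = 31.
Pollux + Capella + Atlas: cost 4 + 13 + 2 = 19 ≤ 22, return 5 + 16 + 12 = 33.
Best is Capella, Atlas, and Rigel with total return 36.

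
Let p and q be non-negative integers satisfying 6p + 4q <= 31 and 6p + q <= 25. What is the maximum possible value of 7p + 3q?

(p,q)=(4,1): 6·4+4·1=28≤31, 6·4+1·1=25≤25, objective 31.
(p,q)=(3,3): 6·3+4·3=30≤31, 6·3+1·3=21≤25, objective 30.
(p,q)=(4,0): 6·4+4·0=24≤31, 6·4+1·0=24≤25, objective 28.
Maximum is 31 at (p,q)=(4,1).

31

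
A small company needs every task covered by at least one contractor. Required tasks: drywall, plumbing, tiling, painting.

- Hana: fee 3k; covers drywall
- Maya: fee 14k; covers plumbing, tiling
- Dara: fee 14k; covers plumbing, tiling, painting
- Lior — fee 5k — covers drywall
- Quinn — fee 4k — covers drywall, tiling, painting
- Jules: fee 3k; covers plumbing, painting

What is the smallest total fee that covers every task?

7

Choose Quinn and Jules: together they cover drywall, plumbing, tiling, painting — every task.
Total fee: 4 + 3 = 7.
No cover costs less than 7.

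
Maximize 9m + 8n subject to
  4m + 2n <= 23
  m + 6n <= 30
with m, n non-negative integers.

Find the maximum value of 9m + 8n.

60

Relaxing integrality, the LP optimum is 67.18 at (m,n) = (3.55, 4.41), which is not an integer point.
(m,n)=(4,3): 4·4+2·3=22≤23, 1·4+6·3=22≤30, objective 60.
(m,n)=(3,4): 4·3+2·4=20≤23, 1·3+6·4=27≤30, objective 59.
(m,n)=(4,2): 4·4+2·2=20≤23, 1·4+6·2=16≤30, objective 52.
(m,n)=(3,3): 4·3+2·3=18≤23, 1·3+6·3=21≤30, objective 51.
The best lattice point is (4,3), giving 60.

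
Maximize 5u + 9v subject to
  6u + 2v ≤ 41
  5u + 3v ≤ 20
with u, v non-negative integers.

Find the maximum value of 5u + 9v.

Relaxing integrality, the LP optimum is 60.00 at (u,v) = (0, 6.67), which is not an integer point.
(u,v)=(0,6): 6·0+2·6=12≤41, 5·0+3·6=18≤20, objective 54.
(u,v)=(1,5): 6·1+2·5=16≤41, 5·1+3·5=20≤20, objective 50.
(u,v)=(0,5): 6·0+2·5=10≤41, 5·0+3·5=15≤20, objective 45.
The best lattice point is (0,6), giving 54.

54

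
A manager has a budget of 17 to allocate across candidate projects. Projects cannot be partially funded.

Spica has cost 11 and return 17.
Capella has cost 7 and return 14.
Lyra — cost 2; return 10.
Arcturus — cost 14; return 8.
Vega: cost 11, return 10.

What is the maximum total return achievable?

Allowing fractional choices, the relaxed optimum would be about 36.4, but projects are indivisible.
Spica + Lyra: cost 11 + 2 = 13 ≤ 17, return 17 + 10 = 27.
Capella + Lyra: cost 7 + 2 = 9 ≤ 17, return 14 + 10 = 24.
Best is Spica and Lyra with total return 27.

27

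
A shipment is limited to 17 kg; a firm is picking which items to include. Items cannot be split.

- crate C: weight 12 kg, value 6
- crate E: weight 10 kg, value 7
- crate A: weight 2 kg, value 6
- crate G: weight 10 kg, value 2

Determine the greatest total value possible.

crate C + crate A: weight 12 + 2 = 14 ≤ 17, value 6 + 6 = 12.
crate E + crate A: weight 10 + 2 = 12 ≤ 17, value 7 + 6 = 13.
crate A + crate G: weight 2 + 10 = 12 ≤ 17, value 6 + 2 = 8.
Best is crate E and crate A with total value 13.

13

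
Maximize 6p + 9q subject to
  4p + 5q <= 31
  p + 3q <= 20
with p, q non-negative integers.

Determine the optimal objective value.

54

(p,q)=(0,6) is feasible, giving 54.
(p,q)=(1,5) is feasible, giving 51.
No feasible integer point exceeds 54.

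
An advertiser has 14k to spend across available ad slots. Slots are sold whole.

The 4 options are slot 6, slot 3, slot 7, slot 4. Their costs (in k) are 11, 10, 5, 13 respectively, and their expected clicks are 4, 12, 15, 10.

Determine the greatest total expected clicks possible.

15

Take slot 7: cost 5 ≤ 14, expected clicks 15.
No other feasible combination does better.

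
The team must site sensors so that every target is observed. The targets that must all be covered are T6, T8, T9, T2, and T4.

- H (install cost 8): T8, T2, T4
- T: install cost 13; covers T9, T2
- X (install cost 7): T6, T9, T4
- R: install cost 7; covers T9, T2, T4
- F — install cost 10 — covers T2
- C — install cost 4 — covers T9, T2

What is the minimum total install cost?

Choose H and X: together they cover T6, T8, T9, T2, T4 — every target.
Total install cost: 8 + 7 = 15.

15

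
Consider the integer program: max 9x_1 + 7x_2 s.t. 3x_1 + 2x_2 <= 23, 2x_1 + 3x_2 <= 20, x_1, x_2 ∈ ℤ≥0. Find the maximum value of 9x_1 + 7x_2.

(x_1,x_2)=(7,1): 3·7+2·1=23≤23, 2·7+3·1=17≤20, objective 70.
(x_1,x_2)=(6,2): 3·6+2·2=22≤23, 2·6+3·2=18≤20, objective 68.
(x_1,x_2)=(5,3): 3·5+2·3=21≤23, 2·5+3·3=19≤20, objective 66.
(x_1,x_2)=(7,0): 3·7+2·0=21≤23, 2·7+3·0=14≤20, objective 63.
No feasible integer point exceeds 70.

70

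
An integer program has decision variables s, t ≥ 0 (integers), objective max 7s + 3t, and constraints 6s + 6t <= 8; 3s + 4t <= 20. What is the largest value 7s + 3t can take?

The continuous relaxation peaks at (1.33, 0) with value 9.33; rounding to a feasible lattice point costs some objective.
(s,t)=(1,0) is feasible, giving 7.
(s,t)=(0,1) is feasible, giving 3.
Maximum is 7 at (s,t)=(1,0).

7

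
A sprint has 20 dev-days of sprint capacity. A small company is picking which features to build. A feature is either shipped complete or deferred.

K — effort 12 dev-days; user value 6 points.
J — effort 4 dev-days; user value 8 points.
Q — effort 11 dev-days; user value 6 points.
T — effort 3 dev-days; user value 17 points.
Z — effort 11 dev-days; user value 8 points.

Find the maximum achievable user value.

33

J + T + Z: effort 4 + 3 + 11 = 18 ≤ 20, user value 8 + 17 + 8 = 33.
K + J + T: effort 12 + 4 + 3 = 19 ≤ 20, user value 6 + 8 + 17 = 31.
J + Q + T: effort 4 + 11 + 3 = 18 ≤ 20, user value 8 + 6 + 17 = 31.
Best is J, T, and Z with total user value 33.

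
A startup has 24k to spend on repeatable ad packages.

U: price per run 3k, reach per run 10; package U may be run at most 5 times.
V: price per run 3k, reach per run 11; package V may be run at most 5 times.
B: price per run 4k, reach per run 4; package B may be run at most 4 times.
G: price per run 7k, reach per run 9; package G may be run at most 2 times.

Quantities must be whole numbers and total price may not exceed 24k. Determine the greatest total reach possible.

85

V has the best ratio (11/3); taking only V gives at most 5×11 = 55 (stopped by the supply cap of 5).
Mixing does better — 3×U and 5×V: price 24 ≤ 24, reach 3·10 + 5·11 = 85.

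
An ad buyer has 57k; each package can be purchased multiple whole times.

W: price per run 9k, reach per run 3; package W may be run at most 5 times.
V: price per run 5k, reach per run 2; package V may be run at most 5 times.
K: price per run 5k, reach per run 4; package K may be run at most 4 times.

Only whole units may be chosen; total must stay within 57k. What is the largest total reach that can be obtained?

K has the best ratio (4/5); taking only K gives at most 4×4 = 16 (stopped by the supply cap of 4).
Mixing does better — 1×W, 5×V, and 4×K: price 54 ≤ 57, reach 1·3 + 5·2 + 4·4 = 29.

29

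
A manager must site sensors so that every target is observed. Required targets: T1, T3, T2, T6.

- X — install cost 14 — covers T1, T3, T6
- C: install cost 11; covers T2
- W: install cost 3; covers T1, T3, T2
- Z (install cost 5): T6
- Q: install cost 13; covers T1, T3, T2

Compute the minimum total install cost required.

8

Choose W and Z: together they cover T1, T3, T2, T6 — every target.
Total install cost: 3 + 5 = 8.
No cover costs less than 8.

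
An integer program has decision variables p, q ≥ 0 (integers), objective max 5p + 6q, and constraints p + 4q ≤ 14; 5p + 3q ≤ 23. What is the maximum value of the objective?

28

(p,q)=(2,3): 1·2+4·3=14≤14, 5·2+3·3=19≤23, objective 28.
(p,q)=(3,2): 1·3+4·2=11≤14, 5·3+3·2=21≤23, objective 27.
No feasible integer point exceeds 28.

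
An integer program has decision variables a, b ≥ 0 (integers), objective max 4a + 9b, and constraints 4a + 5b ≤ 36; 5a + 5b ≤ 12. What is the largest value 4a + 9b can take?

Relaxing integrality, the LP optimum is 21.60 at (a,b) = (0, 2.4), which is not an integer point.
(a,b)=(0,2): 4·0+5·2=10≤36, 5·0+5·2=10≤12, objective 18.
(a,b)=(1,1): 4·1+5·1=9≤36, 5·1+5·1=10≤12, objective 13.
(a,b)=(0,1): 4·0+5·1=5≤36, 5·0+5·1=5≤12, objective 9.
Maximum is 18 at (a,b)=(0,2).

18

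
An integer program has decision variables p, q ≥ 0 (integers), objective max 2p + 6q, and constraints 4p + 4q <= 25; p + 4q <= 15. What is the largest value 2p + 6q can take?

24

Relaxing integrality, the LP optimum is 24.17 at (p,q) = (3.33, 2.92), which is not an integer point.
(p,q)=(3,3): 4·3+4·3=24≤25, 1·3+4·3=15≤15, objective 24.
(p,q)=(2,3): 4·2+4·3=20≤25, 1·2+4·3=14≤15, objective 22.
No feasible integer point exceeds 24.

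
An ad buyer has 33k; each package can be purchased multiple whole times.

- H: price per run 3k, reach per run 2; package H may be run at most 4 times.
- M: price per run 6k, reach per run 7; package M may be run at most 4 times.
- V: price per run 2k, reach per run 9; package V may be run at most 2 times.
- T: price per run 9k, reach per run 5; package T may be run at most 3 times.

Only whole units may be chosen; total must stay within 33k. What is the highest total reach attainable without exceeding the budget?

4×M and 2×V: price 28 ≤ 33, reach 4·7 + 2·9 = 46.
1×H, 4×M, and 2×V: price 31 ≤ 33, reach 1·2 + 4·7 + 2·9 = 48.
Best is 48.

48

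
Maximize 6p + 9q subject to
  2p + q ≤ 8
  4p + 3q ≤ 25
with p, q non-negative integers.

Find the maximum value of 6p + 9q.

72

(p,q)=(0,8): 2·0+1·8=8≤8, 4·0+3·8=24≤25, objective 72.
(p,q)=(0,7): 2·0+1·7=7≤8, 4·0+3·7=21≤25, objective 63.
The best lattice point is (0,8), giving 72.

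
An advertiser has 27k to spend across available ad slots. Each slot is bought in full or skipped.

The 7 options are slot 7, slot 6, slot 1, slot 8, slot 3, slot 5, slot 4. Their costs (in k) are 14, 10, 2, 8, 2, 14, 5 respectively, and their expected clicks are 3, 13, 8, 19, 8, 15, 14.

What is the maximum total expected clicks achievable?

62

This is an integer program with binary decision variables.
slot 6 + slot 8 + slot 3 + slot 4: cost 10 + 8 + 2 + 5 = 25 ≤ 27, expected clicks 13 + 19 + 8 + 14 = 54.
slot 6 + slot 1 + slot 8 + slot 4: cost 10 + 2 + 8 + 5 = 25 ≤ 27, expected clicks 13 + 8 + 19 + 14 = 54.
slot 6 + slot 1 + slot 8 + slot 3 + slot 4: cost 10 + 2 + 8 + 2 + 5 = 27 ≤ 27, expected clicks 13 + 8 + 19 + 8 + 14 = 62.
Best is slot 6, slot 1, slot 8, slot 3, and slot 4 with total expected clicks 62.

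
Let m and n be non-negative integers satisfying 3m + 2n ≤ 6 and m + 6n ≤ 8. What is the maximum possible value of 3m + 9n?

12

(m,n)=(1,1): 3·1+2·1=5≤6, 1·1+6·1=7≤8, objective 12.
(m,n)=(0,1): 3·0+2·1=2≤6, 1·0+6·1=6≤8, objective 9.
(m,n)=(2,0): 3·2+2·0=6≤6, 1·2+6·0=2≤8, objective 6.
The best lattice point is (1,1), giving 12.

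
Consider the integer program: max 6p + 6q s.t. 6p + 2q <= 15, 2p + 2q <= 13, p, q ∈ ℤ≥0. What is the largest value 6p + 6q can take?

36

Relaxing integrality, the LP optimum is 39.00 at (p,q) = (0, 6.5), which is not an integer point.
(p,q)=(0,6): 6·0+2·6=12≤15, 2·0+2·6=12≤13, objective 36.
(p,q)=(0,5): 6·0+2·5=10≤15, 2·0+2·5=10≤13, objective 30.
Maximum is 36 at (p,q)=(0,6).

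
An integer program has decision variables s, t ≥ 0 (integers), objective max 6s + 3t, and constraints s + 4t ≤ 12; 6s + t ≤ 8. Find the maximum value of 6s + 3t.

12

Relaxing integrality, the LP optimum is 13.57 at (s,t) = (0.87, 2.78), which is not an integer point.
(s,t)=(1,2): 1·1+4·2=9≤12, 6·1+1·2=8≤8, objective 12.
(s,t)=(1,1): 1·1+4·1=5≤12, 6·1+1·1=7≤8, objective 9.
(s,t)=(0,3): 1·0+4·3=12≤12, 6·0+1·3=3≤8, objective 9.
No feasible integer point exceeds 12.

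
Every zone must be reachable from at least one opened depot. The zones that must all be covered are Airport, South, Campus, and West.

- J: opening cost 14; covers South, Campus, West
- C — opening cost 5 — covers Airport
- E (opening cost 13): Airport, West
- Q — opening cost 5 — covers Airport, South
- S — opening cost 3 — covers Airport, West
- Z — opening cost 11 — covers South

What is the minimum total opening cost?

17

This is an integer covering problem.
The greedy cost-per-new-zone heuristic would pick S, Q, and J for 22, but a cheaper cover exists.
Choose J and S: together they cover Airport, South, Campus, West — every zone.
Total opening cost: 14 + 3 = 17.
No cover costs less than 17.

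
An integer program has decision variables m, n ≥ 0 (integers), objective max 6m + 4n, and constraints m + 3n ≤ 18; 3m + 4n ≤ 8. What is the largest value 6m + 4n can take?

12

The continuous relaxation peaks at (2.67, 0) with value 16.00; rounding to a feasible lattice point costs some objective.
(m,n)=(2,0): 1·2+3·0=2≤18, 3·2+4·0=6≤8, objective 12.
(m,n)=(1,1): 1·1+3·1=4≤18, 3·1+4·1=7≤8, objective 10.
(m,n)=(1,0): 1·1+3·0=1≤18, 3·1+4·0=3≤8, objective 6.
Maximum is 12 at (m,n)=(2,0).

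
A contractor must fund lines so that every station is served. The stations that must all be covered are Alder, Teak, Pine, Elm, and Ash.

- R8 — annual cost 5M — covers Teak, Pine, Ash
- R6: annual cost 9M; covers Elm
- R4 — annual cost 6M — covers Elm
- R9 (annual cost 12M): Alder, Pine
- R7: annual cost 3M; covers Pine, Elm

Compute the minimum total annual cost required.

20

Choose R8, R9, and R7: together they cover Alder, Teak, Pine, Elm, Ash — every station.
Total annual cost: 5 + 12 + 3 = 20.
No cover costs less than 20.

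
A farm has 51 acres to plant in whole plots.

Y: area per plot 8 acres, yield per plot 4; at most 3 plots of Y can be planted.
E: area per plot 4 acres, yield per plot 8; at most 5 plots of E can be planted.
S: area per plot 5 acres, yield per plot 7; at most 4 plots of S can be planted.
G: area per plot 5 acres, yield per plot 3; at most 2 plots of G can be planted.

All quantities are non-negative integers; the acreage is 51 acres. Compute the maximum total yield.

74

This is a bounded integer knapsack.
1×Y, 5×E, and 4×S: area 48 ≤ 51, yield 1·4 + 5·8 + 4·7 = 72.
5×E, 4×S, and 2×G: area 50 ≤ 51, yield 5·8 + 4·7 + 2·3 = 74.
Best is 74.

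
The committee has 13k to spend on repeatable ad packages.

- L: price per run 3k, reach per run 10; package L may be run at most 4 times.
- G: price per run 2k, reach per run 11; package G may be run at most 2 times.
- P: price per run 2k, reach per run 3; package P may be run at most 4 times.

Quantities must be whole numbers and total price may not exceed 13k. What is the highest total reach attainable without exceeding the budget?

52

Take 3×L and 2×G: price 13 ≤ 13, reach 3·10 + 2·11 = 52.
G has the best ratio (11/2) and is taken to its limit of 2; remaining capacity is filled optimally with the others.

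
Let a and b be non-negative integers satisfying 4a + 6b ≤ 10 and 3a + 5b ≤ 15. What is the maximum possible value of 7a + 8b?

15

The continuous relaxation peaks at (2.5, 0) with value 17.50; rounding to a feasible lattice point costs some objective.
(a,b)=(1,1): 4·1+6·1=10≤10, 3·1+5·1=8≤15, objective 15.
(a,b)=(2,0): 4·2+6·0=8≤10, 3·2+5·0=6≤15, objective 14.
Maximum is 15 at (a,b)=(1,1).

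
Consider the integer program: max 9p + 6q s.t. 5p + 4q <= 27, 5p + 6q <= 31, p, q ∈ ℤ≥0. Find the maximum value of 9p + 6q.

Relaxing integrality, the LP optimum is 48.60 at (p,q) = (5.4, 0), which is not an integer point.
(p,q)=(5,0): 5·5+4·0=25≤27, 5·5+6·0=25≤31, objective 45.
(p,q)=(4,1): 5·4+4·1=24≤27, 5·4+6·1=26≤31, objective 42.
(p,q)=(4,0): 5·4+4·0=20≤27, 5·4+6·0=20≤31, objective 36.
Maximum is 45 at (p,q)=(5,0).

45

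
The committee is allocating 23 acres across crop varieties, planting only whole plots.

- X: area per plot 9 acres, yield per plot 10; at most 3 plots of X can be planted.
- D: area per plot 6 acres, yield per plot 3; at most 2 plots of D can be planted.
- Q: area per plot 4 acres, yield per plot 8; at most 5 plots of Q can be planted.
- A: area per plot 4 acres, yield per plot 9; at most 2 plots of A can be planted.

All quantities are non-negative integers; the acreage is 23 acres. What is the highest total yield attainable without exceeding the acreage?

A has the best ratio (9/4); taking only A gives at most 2×9 = 18 (stopped by the supply cap of 2).
Mixing does better — 3×Q and 2×A: area 20 ≤ 23, yield 3·8 + 2·9 = 42.

42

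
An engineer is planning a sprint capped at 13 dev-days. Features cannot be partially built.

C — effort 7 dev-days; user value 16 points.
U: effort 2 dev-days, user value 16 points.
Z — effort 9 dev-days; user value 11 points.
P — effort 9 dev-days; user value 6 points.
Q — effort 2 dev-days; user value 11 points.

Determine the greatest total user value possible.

U + Z + Q: effort 2 + 9 + 2 = 13 ≤ 13, user value 16 + 11 + 11 = 38.
C + U + Q: effort 7 + 2 + 2 = 11 ≤ 13, user value 16 + 16 + 11 = 43.
Best is C, U, and Q with total user value 43.

43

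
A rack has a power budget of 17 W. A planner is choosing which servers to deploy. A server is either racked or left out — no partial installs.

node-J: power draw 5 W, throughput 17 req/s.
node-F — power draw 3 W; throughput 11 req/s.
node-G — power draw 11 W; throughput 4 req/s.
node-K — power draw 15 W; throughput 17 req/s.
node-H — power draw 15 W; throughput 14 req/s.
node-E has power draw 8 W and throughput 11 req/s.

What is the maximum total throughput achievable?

Treat it as a binary knapsack problem.
Take node-J, node-F, and node-E: power draw 5 + 3 + 8 = 16 ≤ 17, throughput 17 + 11 + 11 = 39.
No other feasible combination does better.

39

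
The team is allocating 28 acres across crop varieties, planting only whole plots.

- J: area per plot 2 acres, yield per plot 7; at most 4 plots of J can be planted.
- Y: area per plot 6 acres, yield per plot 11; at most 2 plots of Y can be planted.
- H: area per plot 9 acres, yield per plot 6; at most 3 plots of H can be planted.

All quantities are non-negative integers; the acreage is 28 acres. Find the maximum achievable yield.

J has the best ratio (7/2); taking only J gives at most 4×7 = 28 (stopped by the supply cap of 4).
Mixing does better — 4×J and 2×Y: area 20 ≤ 28, yield 4·7 + 2·11 = 50.

50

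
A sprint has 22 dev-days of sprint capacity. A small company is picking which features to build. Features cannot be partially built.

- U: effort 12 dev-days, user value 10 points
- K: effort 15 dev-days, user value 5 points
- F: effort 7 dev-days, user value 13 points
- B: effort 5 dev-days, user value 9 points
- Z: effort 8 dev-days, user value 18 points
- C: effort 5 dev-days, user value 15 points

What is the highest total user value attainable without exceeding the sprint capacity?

Take F, Z, and C: effort 7 + 8 + 5 = 20 ≤ 22, user value 13 + 18 + 15 = 46.
No other feasible combination does better.

46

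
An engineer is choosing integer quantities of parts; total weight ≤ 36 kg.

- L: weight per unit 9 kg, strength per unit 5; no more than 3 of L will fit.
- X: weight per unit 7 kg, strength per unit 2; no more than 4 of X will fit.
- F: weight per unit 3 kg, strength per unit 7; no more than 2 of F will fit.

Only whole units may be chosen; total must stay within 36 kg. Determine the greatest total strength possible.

2×L, 1×X, and 2×F: weight 31 ≤ 36, strength 2·5 + 1·2 + 2·7 = 26.
3×L and 2×F: weight 33 ≤ 36, strength 3·5 + 2·7 = 29.
Best is 29.

29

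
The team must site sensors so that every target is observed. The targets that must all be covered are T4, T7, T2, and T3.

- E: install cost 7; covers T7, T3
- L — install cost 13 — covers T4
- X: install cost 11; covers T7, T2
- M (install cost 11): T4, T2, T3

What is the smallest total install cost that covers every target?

18

Choose E and M: together they cover T4, T7, T2, T3 — every target.
Total install cost: 7 + 11 = 18.
No cover costs less than 18.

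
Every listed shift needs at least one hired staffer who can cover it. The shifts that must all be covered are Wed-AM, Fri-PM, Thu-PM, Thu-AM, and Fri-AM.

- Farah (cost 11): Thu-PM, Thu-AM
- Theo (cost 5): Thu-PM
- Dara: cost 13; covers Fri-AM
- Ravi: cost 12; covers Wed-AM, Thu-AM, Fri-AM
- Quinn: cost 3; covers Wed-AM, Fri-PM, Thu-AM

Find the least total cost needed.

20

Choose Theo, Ravi, and Quinn: together they cover Wed-AM, Fri-PM, Thu-PM, Thu-AM, Fri-AM — every shift.
Total cost: 5 + 12 + 3 = 20.
No cover costs less than 20.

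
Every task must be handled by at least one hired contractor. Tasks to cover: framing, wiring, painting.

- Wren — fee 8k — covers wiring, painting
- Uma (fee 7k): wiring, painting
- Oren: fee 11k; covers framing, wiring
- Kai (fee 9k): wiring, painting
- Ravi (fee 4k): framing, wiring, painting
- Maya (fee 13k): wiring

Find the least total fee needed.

Ravi alone covers framing, wiring, painting — every task.
Total fee: 4.

4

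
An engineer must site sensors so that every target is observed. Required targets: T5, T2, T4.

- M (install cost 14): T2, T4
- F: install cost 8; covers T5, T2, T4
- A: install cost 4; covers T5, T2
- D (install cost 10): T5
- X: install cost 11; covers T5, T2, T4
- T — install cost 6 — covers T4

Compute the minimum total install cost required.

This is an integer covering problem.
The greedy cost-per-new-target heuristic would pick A and T for 10, but a cheaper cover exists.
F alone covers T5, T2, T4 — every target.
Total install cost: 8.
No cover costs less than 8.

8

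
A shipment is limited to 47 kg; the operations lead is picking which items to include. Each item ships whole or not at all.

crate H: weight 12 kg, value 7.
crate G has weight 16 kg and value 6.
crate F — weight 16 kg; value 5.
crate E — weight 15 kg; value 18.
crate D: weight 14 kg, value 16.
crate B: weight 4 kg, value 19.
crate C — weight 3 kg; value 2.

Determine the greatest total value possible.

60

crate E + crate D + crate B: weight 15 + 14 + 4 = 33 ≤ 47, value 18 + 16 + 19 = 53.
crate H + crate E + crate D + crate B: weight 12 + 15 + 14 + 4 = 45 ≤ 47, value 7 + 18 + 16 + 19 = 60.
crate E + crate D + crate B + crate C: weight 15 + 14 + 4 + 3 = 36 ≤ 47, value 18 + 16 + 19 + 2 = 55.
Best is crate H, crate E, crate D, and crate B with total value 60.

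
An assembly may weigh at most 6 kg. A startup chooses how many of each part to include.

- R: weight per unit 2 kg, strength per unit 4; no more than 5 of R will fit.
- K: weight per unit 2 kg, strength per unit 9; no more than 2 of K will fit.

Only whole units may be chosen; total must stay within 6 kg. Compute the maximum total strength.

K has the best ratio (9/2); taking only K gives at most 2×9 = 18 (stopped by the supply cap of 2).
Mixing does better — 1×R and 2×K: weight 6 ≤ 6, strength 1·4 + 2·9 = 22.

22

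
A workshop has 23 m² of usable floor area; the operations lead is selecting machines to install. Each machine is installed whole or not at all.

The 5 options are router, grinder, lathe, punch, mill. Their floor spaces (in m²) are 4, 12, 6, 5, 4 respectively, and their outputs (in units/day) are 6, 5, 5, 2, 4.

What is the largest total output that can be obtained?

17

Take router, lathe, punch, and mill: floor space 4 + 6 + 5 + 4 = 19 ≤ 23, output 6 + 5 + 2 + 4 = 17.
No other feasible combination does better.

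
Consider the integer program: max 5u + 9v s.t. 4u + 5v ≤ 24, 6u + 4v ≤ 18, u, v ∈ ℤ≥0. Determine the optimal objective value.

(u,v)=(0,4) is feasible, giving 36.
(u,v)=(1,3) is feasible, giving 32.
(u,v)=(0,3) is feasible, giving 27.
The best lattice point is (0,4), giving 36.

36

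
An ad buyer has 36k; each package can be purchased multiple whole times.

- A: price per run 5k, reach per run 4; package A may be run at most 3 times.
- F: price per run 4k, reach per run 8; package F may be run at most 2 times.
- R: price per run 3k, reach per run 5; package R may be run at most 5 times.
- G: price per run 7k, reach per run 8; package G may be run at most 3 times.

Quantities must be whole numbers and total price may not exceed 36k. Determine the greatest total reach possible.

Take 1×A, 2×F, 5×R, and 1×G: price 35 ≤ 36, reach 1·4 + 2·8 + 5·5 + 1·8 = 53.
F has the best ratio (8/4) and is taken to its limit of 2; remaining capacity is filled optimally with the others.

53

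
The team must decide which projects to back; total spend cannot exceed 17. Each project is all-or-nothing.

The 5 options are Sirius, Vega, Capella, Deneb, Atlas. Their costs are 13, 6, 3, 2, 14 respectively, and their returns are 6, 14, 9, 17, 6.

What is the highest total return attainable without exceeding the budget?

Vega + Capella + Deneb: cost 6 + 3 + 2 = 11 ≤ 17, return 14 + 9 + 17 = 40.
Vega + Deneb: cost 6 + 2 = 8 ≤ 17, return 14 + 17 = 31.
Best is Vega, Capella, and Deneb with total return 40.

40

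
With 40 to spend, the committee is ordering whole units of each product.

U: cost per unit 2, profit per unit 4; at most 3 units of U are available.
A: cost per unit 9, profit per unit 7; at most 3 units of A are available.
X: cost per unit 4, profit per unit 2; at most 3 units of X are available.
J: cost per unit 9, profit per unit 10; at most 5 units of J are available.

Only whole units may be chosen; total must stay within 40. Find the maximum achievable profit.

48

Take 2×U and 4×J: cost 40 ≤ 40, profit 2·4 + 4·10 = 48.
No other integer combination yields more.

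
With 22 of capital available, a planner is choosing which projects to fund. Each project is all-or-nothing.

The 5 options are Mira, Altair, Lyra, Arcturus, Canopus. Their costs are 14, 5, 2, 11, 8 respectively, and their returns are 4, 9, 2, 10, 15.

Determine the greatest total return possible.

Allowing fractional choices, the relaxed optimum would be about 32.4, but projects are indivisible.
Lyra + Arcturus + Canopus: cost 2 + 11 + 8 = 21 ≤ 22, return 2 + 10 + 15 = 27.
Arcturus + Canopus: cost 11 + 8 = 19 ≤ 22, return 10 + 15 = 25.
Altair + Lyra + Canopus: cost 5 + 2 + 8 = 15 ≤ 22, return 9 + 2 + 15 = 26.
Best is Lyra, Arcturus, and Canopus with total return 27.

27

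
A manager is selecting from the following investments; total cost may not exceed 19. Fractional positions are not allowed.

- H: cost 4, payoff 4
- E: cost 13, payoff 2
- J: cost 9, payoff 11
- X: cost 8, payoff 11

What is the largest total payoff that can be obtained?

This is a 0-1 knapsack instance.
Take J and X: cost 9 + 8 = 17 ≤ 19, payoff 11 + 11 = 22.
No other feasible combination does better.

22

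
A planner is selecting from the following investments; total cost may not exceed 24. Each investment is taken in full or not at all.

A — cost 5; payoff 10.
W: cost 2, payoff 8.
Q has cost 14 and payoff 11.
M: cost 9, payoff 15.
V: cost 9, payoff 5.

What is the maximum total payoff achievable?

33

A + W + Q: cost 5 + 2 + 14 = 21 ≤ 24, payoff 10 + 8 + 11 = 29.
A + W + M: cost 5 + 2 + 9 = 16 ≤ 24, payoff 10 + 8 + 15 = 33.
A + M + V: cost 5 + 9 + 9 = 23 ≤ 24, payoff 10 + 15 + 5 = 30.
Best is A, W, and M with total payoff 33.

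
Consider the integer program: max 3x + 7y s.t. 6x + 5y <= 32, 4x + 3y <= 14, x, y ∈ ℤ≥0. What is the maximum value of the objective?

The continuous relaxation peaks at (0, 4.67) with value 32.67; rounding to a feasible lattice point costs some objective.
(x,y)=(0,4) is feasible, giving 28.
(x,y)=(1,3) is feasible, giving 24.
(x,y)=(0,3) is feasible, giving 21.
No feasible integer point exceeds 28.

28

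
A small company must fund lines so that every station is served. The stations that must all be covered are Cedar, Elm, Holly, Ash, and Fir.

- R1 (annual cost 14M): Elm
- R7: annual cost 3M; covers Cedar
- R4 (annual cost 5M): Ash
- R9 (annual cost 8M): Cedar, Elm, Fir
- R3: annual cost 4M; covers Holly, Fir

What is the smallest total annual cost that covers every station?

17

The greedy cost-per-new-station heuristic would pick R3, R7, R4, and R9 for 20, but a cheaper cover exists.
Choose R4, R9, and R3: together they cover Cedar, Elm, Holly, Ash, Fir — every station.
Total annual cost: 5 + 8 + 4 = 17.
No cover costs less than 17.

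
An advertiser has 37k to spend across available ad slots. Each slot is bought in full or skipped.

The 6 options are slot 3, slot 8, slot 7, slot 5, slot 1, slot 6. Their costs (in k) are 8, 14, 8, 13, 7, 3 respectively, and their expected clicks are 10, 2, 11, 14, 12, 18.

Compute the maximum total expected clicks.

This is an integer program with binary decision variables.
Allowing fractional choices, the relaxed optimum would be about 62.8, but ad slots are indivisible.
slot 7 + slot 5 + slot 1 + slot 6: cost 8 + 13 + 7 + 3 = 31 ≤ 37, expected clicks 11 + 14 + 12 + 18 = 55.
slot 3 + slot 5 + slot 1 + slot 6: cost 8 + 13 + 7 + 3 = 31 ≤ 37, expected clicks 10 + 14 + 12 + 18 = 54.
Best is slot 7, slot 5, slot 1, and slot 6 with total expected clicks 55.

55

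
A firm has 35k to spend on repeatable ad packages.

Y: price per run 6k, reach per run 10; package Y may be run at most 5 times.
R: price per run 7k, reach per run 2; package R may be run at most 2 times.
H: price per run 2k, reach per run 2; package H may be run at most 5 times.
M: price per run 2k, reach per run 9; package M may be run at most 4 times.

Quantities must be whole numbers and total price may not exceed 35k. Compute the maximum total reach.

78

4×Y and 4×M: price 32 ≤ 35, reach 4·10 + 4·9 = 76.
4×Y, 1×H, and 4×M: price 34 ≤ 35, reach 4·10 + 1·2 + 4·9 = 78.
Best is 78.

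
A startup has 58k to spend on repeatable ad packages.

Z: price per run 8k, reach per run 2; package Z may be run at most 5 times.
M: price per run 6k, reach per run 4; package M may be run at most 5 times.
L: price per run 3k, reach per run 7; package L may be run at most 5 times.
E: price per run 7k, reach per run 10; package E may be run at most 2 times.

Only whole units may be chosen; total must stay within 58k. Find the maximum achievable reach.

71

This is a bounded integer knapsack.
L has the best ratio (7/3); taking only L gives at most 5×7 = 35 (stopped by the supply cap of 5).
Mixing does better — 4×M, 5×L, and 2×E: price 53 ≤ 58, reach 4·4 + 5·7 + 2·10 = 71.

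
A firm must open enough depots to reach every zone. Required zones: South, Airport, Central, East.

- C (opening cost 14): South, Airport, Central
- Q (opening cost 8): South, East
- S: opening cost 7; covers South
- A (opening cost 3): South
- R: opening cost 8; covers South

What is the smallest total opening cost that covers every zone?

22

The greedy cost-per-new-zone heuristic would pick A, C, and Q for 25, but a cheaper cover exists.
Choose C and Q: together they cover South, Airport, Central, East — every zone.
Total opening cost: 14 + 8 = 22.
No cover costs less than 22.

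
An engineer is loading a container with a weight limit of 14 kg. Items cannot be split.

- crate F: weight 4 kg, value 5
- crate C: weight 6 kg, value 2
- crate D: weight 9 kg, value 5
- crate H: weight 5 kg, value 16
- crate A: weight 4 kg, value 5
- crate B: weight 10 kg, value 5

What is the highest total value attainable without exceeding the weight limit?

26

Treat it as a binary knapsack problem.
crate F + crate H: weight 4 + 5 = 9 ≤ 14, value 5 + 16 = 21.
crate F + crate H + crate A: weight 4 + 5 + 4 = 13 ≤ 14, value 5 + 16 + 5 = 26.
crate H + crate A: weight 5 + 4 = 9 ≤ 14, value 16 + 5 = 21.
Best is crate F, crate H, and crate A with total value 26.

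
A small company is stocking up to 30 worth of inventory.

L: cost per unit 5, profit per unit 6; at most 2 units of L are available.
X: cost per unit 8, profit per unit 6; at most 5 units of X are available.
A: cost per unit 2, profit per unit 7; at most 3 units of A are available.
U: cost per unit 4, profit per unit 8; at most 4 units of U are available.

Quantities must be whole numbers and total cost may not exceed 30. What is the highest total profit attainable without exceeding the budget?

A has the best ratio (7/2); taking only A gives at most 3×7 = 21 (stopped by the supply cap of 3).
Mixing does better — 1×X, 3×A, and 4×U: cost 30 ≤ 30, profit 1·6 + 3·7 + 4·8 = 59.

59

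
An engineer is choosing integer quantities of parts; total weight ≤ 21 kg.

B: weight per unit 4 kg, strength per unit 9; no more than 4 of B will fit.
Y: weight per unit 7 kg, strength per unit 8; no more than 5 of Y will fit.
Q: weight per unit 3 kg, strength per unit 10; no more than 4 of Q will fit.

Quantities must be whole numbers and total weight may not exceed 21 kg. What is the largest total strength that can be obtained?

58

Q has the best ratio (10/3); taking only Q gives at most 4×10 = 40 (stopped by the supply cap of 4).
Mixing does better — 2×B and 4×Q: weight 20 ≤ 21, strength 2·9 + 4·10 = 58.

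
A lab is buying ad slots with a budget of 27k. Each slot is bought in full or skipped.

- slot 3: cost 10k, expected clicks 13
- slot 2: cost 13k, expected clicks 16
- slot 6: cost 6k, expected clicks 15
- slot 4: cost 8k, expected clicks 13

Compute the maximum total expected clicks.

Allowing fractional choices, the relaxed optimum would be about 44.7, but ad slots are indivisible.
slot 2 + slot 6: cost 13 + 6 = 19 ≤ 27, expected clicks 16 + 15 = 31.
slot 3 + slot 6 + slot 4: cost 10 + 6 + 8 = 24 ≤ 27, expected clicks 13 + 15 + 13 = 41.
slot 2 + slot 6 + slot 4: cost 13 + 6 + 8 = 27 ≤ 27, expected clicks 16 + 15 + 13 = 44.
Best is slot 2, slot 6, and slot 4 with total expected clicks 44.

44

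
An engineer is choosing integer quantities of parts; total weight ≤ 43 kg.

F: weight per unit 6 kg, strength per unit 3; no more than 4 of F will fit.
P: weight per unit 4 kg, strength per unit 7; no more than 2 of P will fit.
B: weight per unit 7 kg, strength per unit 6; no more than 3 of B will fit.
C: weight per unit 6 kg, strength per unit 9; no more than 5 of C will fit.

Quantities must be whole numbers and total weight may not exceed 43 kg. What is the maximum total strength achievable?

P has the best ratio (7/4); taking only P gives at most 2×7 = 14 (stopped by the supply cap of 2).
Mixing does better — 2×P and 5×C: weight 38 ≤ 43, strength 2·7 + 5·9 = 59.

59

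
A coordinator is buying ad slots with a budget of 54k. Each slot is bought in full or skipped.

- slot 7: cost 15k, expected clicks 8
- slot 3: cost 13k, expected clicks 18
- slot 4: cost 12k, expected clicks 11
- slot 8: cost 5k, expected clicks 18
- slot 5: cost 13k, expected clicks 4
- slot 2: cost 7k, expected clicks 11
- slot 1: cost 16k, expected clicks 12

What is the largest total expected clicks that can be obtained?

70

slot 3 + slot 8 + slot 5 + slot 2 + slot 1: cost 13 + 5 + 13 + 7 + 16 = 54 ≤ 54, expected clicks 18 + 18 + 4 + 11 + 12 = 63.
slot 7 + slot 3 + slot 4 + slot 8 + slot 2: cost 15 + 13 + 12 + 5 + 7 = 52 ≤ 54, expected clicks 8 + 18 + 11 + 18 + 11 = 66.
slot 3 + slot 4 + slot 8 + slot 2 + slot 1: cost 13 + 12 + 5 + 7 + 16 = 53 ≤ 54, expected clicks 18 + 11 + 18 + 11 + 12 = 70.
Best is slot 3, slot 4, slot 8, slot 2, and slot 1 with total expected clicks 70.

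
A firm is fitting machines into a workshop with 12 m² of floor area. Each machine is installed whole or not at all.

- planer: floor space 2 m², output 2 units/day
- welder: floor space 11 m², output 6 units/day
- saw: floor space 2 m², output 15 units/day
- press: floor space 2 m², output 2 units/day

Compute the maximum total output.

Allowing fractional choices, the relaxed optimum would be about 22.3, but machines are indivisible.
planer + saw: floor space 2 + 2 = 4 ≤ 12, output 2 + 15 = 17.
planer + saw + press: floor space 2 + 2 + 2 = 6 ≤ 12, output 2 + 15 + 2 = 19.
Best is planer, saw, and press with total output 19.

19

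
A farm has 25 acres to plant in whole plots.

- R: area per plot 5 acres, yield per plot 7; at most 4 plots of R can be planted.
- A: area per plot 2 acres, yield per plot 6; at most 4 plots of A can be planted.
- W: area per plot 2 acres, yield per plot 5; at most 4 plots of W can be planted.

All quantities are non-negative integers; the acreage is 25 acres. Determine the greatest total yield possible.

53

A has the best ratio (6/2); taking only A gives at most 4×6 = 24 (stopped by the supply cap of 4).
Mixing does better — 2×R, 4×A, and 3×W: area 24 ≤ 25, yield 2·7 + 4·6 + 3·5 = 53.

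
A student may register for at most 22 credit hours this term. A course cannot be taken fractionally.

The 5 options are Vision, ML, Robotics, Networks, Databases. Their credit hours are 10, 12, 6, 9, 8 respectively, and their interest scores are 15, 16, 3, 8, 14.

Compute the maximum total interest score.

Take Vision and ML: credit hours 10 + 12 = 22 ≤ 22, interest score 15 + 16 = 31.
No other feasible combination does better.

31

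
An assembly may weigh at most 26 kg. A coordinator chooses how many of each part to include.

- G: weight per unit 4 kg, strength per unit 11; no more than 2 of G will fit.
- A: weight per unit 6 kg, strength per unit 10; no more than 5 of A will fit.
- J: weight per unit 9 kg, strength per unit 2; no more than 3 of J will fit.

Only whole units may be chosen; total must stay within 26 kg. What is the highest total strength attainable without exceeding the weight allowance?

52

Take 2×G and 3×A: weight 26 ≤ 26, strength 2·11 + 3·10 = 52.
G has the best ratio (11/4) and is taken to its limit of 2; remaining capacity is filled optimally with the others.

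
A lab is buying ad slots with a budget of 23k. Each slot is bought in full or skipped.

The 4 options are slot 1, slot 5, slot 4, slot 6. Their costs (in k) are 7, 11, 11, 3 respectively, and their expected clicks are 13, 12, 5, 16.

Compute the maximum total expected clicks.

Allowing fractional choices, the relaxed optimum would be about 41.9, but ad slots are indivisible.
slot 1 + slot 5 + slot 6: cost 7 + 11 + 3 = 21 ≤ 23, expected clicks 13 + 12 + 16 = 41.
slot 1 + slot 6: cost 7 + 3 = 10 ≤ 23, expected clicks 13 + 16 = 29.
slot 1 + slot 4 + slot 6: cost 7 + 11 + 3 = 21 ≤ 23, expected clicks 13 + 5 + 16 = 34.
Best is slot 1, slot 5, and slot 6 with total expected clicks 41.

41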